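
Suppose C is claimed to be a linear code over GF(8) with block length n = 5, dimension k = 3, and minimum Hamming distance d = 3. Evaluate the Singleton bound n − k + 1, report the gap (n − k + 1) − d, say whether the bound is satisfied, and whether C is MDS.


Singleton RHS = n − k + 1 = 3, slack = 0, bound satisfied, MDS.

Singleton bound: d ≤ n − k + 1.
Here n = 5, k = 3, so n − k + 1 = 3.
Given d = 3, check d ≤ 3: YES.
Slack = (n − k + 1) − d = 0.
The code is MDS (slack = 0).
Description: the claimed parameters are [5, 3, 3]_8; such a code would be MDS (meets Singleton bound).


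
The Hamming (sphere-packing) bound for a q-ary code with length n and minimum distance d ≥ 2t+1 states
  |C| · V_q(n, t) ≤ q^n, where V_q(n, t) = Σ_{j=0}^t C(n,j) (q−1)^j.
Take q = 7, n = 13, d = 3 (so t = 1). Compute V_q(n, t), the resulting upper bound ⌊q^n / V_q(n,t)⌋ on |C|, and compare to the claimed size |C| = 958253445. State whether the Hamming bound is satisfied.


V_q(n, t) = 79, q^n = 96889010407, Hamming bound = 1226443169, |C| = 958253445 ≤ bound (satisfied).

Step 1: Compute V_q(n, t) = Σ_{j=0}^1 C(n, j) (q−1)^j.
  j = 0: C(13,0)·(6)^0 = 1·1 = 1.
  j = 1: C(13,1)·(6)^1 = 13·6 = 78.
  V_q(n, t) = 1 + 78 = 79.
Step 2: q^n = 7^13 = 96889010407.
Step 3: Hamming bound ⌊q^n / V_q(n,t)⌋ = ⌊96889010407/79⌋ = 1226443169.
Step 4: Compare |C| = 958253445 to 1226443169: satisfied.
The claimed |C| lies below the Hamming bound.


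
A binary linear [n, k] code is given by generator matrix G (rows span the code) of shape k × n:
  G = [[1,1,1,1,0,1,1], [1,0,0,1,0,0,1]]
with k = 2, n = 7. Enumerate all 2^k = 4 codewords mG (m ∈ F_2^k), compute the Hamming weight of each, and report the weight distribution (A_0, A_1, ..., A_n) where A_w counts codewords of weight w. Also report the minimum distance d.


Weight distribution: A_0 = 1, A_3 = 2, A_6 = 1. Minimum distance d = 3.

Enumerate all 2^2 = 4 messages m ∈ F_2^2.
For each, compute codeword c = mG in F_2^7, then tally its weight.
  m = 00 → c = 0000000, weight = 0.
  m = 10 → c = 1111011, weight = 6.
  m = 01 → c = 1001001, weight = 3.
  m = 11 → c = 0110010, weight = 3.
Tally weights:
  weight 0: 1 codewords.
  weight 3: 2 codewords.
  weight 6: 1 codewords.
Minimum distance d = smallest w > 0 with A_w > 0 = 3.
Sanity: Σ A_w = 4 = 2^2 = 4 ✓.


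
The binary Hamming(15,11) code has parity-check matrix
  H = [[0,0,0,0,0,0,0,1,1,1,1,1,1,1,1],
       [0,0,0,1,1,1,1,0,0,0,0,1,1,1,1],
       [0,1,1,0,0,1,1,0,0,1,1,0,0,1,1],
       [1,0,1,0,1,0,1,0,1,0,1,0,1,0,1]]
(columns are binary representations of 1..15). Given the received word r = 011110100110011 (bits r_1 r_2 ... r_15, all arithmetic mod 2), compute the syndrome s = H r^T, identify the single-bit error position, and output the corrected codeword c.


s = (0, 1, 1, 1)^T, error position = 7, corrected codeword c = 011110000110011

Compute s = H r^T mod 2 one row at a time:
  s_1 = 0 + 0 + 1 + 1 + 0 + 0 + 1 + 1 = 4 ≡ 0 (mod 2).
  s_2 = 1 + 1 + 0 + 1 + 0 + 0 + 1 + 1 = 5 ≡ 1 (mod 2).
  s_3 = 1 + 1 + 0 + 1 + 1 + 1 + 1 + 1 = 7 ≡ 1 (mod 2).
  s_4 = 0 + 1 + 1 + 1 + 0 + 1 + 0 + 1 = 5 ≡ 1 (mod 2).
s = (0, 1, 1, 1)^T — this equals column 7 of H (binary 0111), so error is at position 7.
Correct: flip bit 7 of r = 011110100110011 to get c = 011110000110011.


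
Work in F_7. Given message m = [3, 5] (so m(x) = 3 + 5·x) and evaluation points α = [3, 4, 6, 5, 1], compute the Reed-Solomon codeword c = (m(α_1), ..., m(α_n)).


c = [4, 2, 5, 0, 1]

Message polynomial: m(x) = 3 + 5·x (mod 7).
For each evaluation point α_i, compute m(α_i) mod 7:
  α_1 = 3: Horner steps 5 → 4, so m(3) = 4.
  α_2 = 4: Horner steps 5 → 2, so m(4) = 2.
  α_3 = 6: Horner steps 5 → 5, so m(6) = 5.
  α_4 = 5: Horner steps 5 → 0, so m(5) = 0.
  α_5 = 1: Horner steps 5 → 1, so m(1) = 1.
Codeword c = [4, 2, 5, 0, 1] ∈ F_7^5.


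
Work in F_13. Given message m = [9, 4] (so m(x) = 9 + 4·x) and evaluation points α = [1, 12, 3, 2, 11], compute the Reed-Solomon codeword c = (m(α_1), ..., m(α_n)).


c = [0, 5, 8, 4, 1]

Message polynomial: m(x) = 9 + 4·x (mod 13).
For each evaluation point α_i, compute m(α_i) mod 13:
  α_1 = 1: Horner steps 4 → 0, so m(1) = 0.
  α_2 = 12: Horner steps 4 → 5, so m(12) = 5.
  α_3 = 3: Horner steps 4 → 8, so m(3) = 8.
  α_4 = 2: Horner steps 4 → 4, so m(2) = 4.
  α_5 = 11: Horner steps 4 → 1, so m(11) = 1.
Codeword c = [0, 5, 8, 4, 1] ∈ F_13^5.


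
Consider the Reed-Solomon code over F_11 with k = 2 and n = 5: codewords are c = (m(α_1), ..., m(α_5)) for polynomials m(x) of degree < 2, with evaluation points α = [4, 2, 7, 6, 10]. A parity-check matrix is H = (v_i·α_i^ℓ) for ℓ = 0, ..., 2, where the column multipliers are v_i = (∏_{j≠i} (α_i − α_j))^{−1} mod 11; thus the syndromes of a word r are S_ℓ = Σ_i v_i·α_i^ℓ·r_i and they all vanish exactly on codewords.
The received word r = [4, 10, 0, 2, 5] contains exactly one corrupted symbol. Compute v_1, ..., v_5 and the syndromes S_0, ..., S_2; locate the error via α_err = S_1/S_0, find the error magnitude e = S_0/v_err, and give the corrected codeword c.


S = (4, 5, 9), error at position 1, error magnitude e = 9, c = [6, 10, 0, 2, 5].

Step 1: column multipliers v_i = (∏_{j≠i}(α_i − α_j))^{−1} mod 11.
  i = 1 (α = 4): (4−2)(4−7)(4−6)(4−10) = 2·(−3)·(−2)·(−6) = −72 ≡ 5, so v_1 = 5^{−1} = 9 (mod 11).
  i = 2 (α = 2): (2−4)(2−7)(2−6)(2−10) = (−2)·(−5)·(−4)·(−8) = 320 ≡ 1, so v_2 = 1^{−1} = 1 (mod 11).
  i = 3 (α = 7): (7−4)(7−2)(7−6)(7−10) = 3·5·1·(−3) = −45 ≡ 10, so v_3 = 10^{−1} = 10 (mod 11).
  i = 4 (α = 6): (6−4)(6−2)(6−7)(6−10) = 2·4·(−1)·(−4) = 32 ≡ 10, so v_4 = 10^{−1} = 10 (mod 11).
  i = 5 (α = 10): (10−4)(10−2)(10−7)(10−6) = 6·8·3·4 = 576 ≡ 4, so v_5 = 4^{−1} = 3 (mod 11).
  v = [9, 1, 10, 10, 3].
Step 2: syndromes of r = [4, 10, 0, 2, 5] (all sums mod 11).
  S_0 = Σ v_i r_i = 9·4 + 1·10 + 10·0 + 10·2 + 3·5 = 81 ≡ 4.
  S_1 = Σ v_i α_i r_i = 9·4·4 + 1·2·10 + 10·7·0 + 10·6·2 + 3·10·5 = 434 ≡ 5.
  α_i^2 mod 11 = [5, 4, 5, 3, 1].
  S_2 = Σ v_i α_i^2 r_i = 9·5·4 + 1·4·10 + 10·5·0 + 10·3·2 + 3·1·5 = 295 ≡ 9.
  S = (4, 5, 9) ≠ 0, so r is not a codeword (an error is present).
Step 3: locate the error. For a single error e at position i, S_ℓ = v_i·e·α_i^ℓ, so α_err = S_1/S_0.
  S_0^{−1} = 4^{−1} = 3 (mod 11), so α_err = 5·3 = 15 ≡ 4 = α_1. Error position i = 1.
  Consistency check: S_2/S_1 = 9·9 = 81 ≡ 4 = α_err ✓ (single-error assumption holds).
Step 4: error magnitude e = S_0/v_1 = S_0·∏_{j≠1}(α_1 − α_j) = 4·5 = 20 ≡ 9 (mod 11).
Step 5: correct position 1: c_1 = r_1 − e = 4 − 9 ≡ 6 (mod 11). Hence c = [6, 10, 0, 2, 5].
  Check: interpolating c through the α_i gives m(x) = 3 + 9·x (degree < 2) with m(α_i) = c_i for every i, so c is indeed a codeword.


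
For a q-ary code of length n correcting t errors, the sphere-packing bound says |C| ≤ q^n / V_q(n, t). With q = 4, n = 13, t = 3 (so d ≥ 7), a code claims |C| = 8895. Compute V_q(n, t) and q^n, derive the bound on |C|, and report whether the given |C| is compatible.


V_q(n, t) = 8464, q^n = 67108864, Hamming bound = 7928, |C| = 8895 > bound (violated).

Step 1: Compute V_q(n, t) = Σ_{j=0}^3 C(n, j) (q−1)^j.
  j = 0: C(13,0)·(3)^0 = 1·1 = 1.
  j = 1: C(13,1)·(3)^1 = 13·3 = 39.
  j = 2: C(13,2)·(3)^2 = 78·9 = 702.
  j = 3: C(13,3)·(3)^3 = 286·27 = 7722.
  V_q(n, t) = 1 + 39 + 702 + 7722 = 8464.
Step 2: q^n = 4^13 = 67108864.
Step 3: Hamming bound ⌊q^n / V_q(n,t)⌋ = ⌊67108864/8464⌋ = 7928.
Step 4: Compare |C| = 8895 to 7928: violated.
The claimed |C| lies above the Hamming bound, so no 4-ary code of length 13 with d ≥ 7 can have 8895 codewords.


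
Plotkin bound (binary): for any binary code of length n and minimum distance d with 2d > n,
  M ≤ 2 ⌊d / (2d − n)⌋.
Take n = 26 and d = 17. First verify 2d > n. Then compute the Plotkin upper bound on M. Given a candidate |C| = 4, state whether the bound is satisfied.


Plotkin bound M ≤ 4; given |C| = 4 ≤ bound (satisfied).

Check applicability: 2d = 34, n = 26.
2d − n = 8 > 0, so Plotkin applies.
Compute d/(2d−n) = 17/8 ≈ 2.1250.
⌊d/(2d−n)⌋ = 2.
Plotkin bound: M ≤ 2·2 = 4.
Given |C| = 4, check: satisfied.
This |C| is at the Plotkin bound.


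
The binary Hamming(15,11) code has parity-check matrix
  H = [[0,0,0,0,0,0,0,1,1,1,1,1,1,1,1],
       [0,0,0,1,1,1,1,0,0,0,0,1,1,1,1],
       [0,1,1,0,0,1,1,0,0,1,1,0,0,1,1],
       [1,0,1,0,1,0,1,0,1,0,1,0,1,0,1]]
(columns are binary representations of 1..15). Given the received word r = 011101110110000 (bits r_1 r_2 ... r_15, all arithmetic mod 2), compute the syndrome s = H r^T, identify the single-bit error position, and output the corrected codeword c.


s = (1, 1, 0, 1)^T, error position = 13, corrected codeword c = 011101110110100

Compute s = H r^T mod 2 one row at a time:
  s_1 = 1 + 0 + 1 + 1 + 0 + 0 + 0 + 0 = 3 ≡ 1 (mod 2).
  s_2 = 1 + 0 + 1 + 1 + 0 + 0 + 0 + 0 = 3 ≡ 1 (mod 2).
  s_3 = 1 + 1 + 1 + 1 + 1 + 1 + 0 + 0 = 6 ≡ 0 (mod 2).
  s_4 = 0 + 1 + 0 + 1 + 0 + 1 + 0 + 0 = 3 ≡ 1 (mod 2).
s = (1, 1, 0, 1)^T — this equals column 13 of H (binary 1101), so error is at position 13.
Correct: flip bit 13 of r = 011101110110000 to get c = 011101110110100.


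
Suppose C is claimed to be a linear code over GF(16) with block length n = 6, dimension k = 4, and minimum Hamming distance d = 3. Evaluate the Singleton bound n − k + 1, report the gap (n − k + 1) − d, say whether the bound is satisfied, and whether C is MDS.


Singleton RHS = n − k + 1 = 3, slack = 0, bound satisfied, MDS.

Singleton bound: d ≤ n − k + 1.
Here n = 6, k = 4, so n − k + 1 = 3.
Given d = 3, check d ≤ 3: YES.
Slack = (n − k + 1) − d = 0.
The code is MDS (slack = 0).
Description: the claimed parameters are [6, 4, 3]_16; such a code would be MDS (meets Singleton bound).


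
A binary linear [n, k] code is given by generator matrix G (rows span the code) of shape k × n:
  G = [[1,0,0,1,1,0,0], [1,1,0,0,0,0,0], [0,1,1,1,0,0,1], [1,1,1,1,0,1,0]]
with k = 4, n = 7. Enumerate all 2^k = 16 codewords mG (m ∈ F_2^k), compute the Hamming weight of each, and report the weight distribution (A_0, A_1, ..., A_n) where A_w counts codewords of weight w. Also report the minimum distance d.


Weight distribution: A_0 = 1, A_2 = 1, A_3 = 6, A_4 = 5, A_5 = 2, A_6 = 1. Minimum distance d = 2.

Enumerate all 2^4 = 16 messages m ∈ F_2^4.
For each, compute codeword c = mG in F_2^7, then tally its weight.
  m = 0000 → c = 0000000, weight = 0.
  m = 1000 → c = 1001100, weight = 3.
  m = 0100 → c = 1100000, weight = 2.
  m = 1100 → c = 0101100, weight = 3.
  m = 0010 → c = 0111001, weight = 4.
  m = 1010 → c = 1110101, weight = 5.
  m = 0110 → c = 1011001, weight = 4.
  m = 1110 → c = 0010101, weight = 3.
  m = 0001 → c = 1111010, weight = 5.
  m = 1001 → c = 0110110, weight = 4.
  m = 0101 → c = 0011010, weight = 3.
  m = 1101 → c = 1010110, weight = 4.
  m = 0011 → c = 1000011, weight = 3.
  m = 1011 → c = 0001111, weight = 4.
  m = 0111 → c = 0100011, weight = 3.
  m = 1111 → c = 1101111, weight = 6.
Tally weights:
  weight 0: 1 codewords.
  weight 2: 1 codewords.
  weight 3: 6 codewords.
  weight 4: 5 codewords.
  weight 5: 2 codewords.
  weight 6: 1 codewords.
Minimum distance d = smallest w > 0 with A_w > 0 = 2.
Sanity: Σ A_w = 16 = 2^4 = 16 ✓.


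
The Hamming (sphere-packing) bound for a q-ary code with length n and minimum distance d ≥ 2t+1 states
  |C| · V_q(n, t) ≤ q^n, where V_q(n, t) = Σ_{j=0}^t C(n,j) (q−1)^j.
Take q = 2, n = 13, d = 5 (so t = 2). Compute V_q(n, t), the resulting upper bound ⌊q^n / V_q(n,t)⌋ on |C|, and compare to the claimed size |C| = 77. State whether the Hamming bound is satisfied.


V_q(n, t) = 92, q^n = 8192, Hamming bound = 89, |C| = 77 ≤ bound (satisfied).

Step 1: Compute V_q(n, t) = Σ_{j=0}^2 C(n, j) (q−1)^j.
  j = 0: C(13,0)·(1)^0 = 1·1 = 1.
  j = 1: C(13,1)·(1)^1 = 13·1 = 13.
  j = 2: C(13,2)·(1)^2 = 78·1 = 78.
  V_q(n, t) = 1 + 13 + 78 = 92.
Step 2: q^n = 2^13 = 8192.
Step 3: Hamming bound ⌊q^n / V_q(n,t)⌋ = ⌊8192/92⌋ = 89.
Step 4: Compare |C| = 77 to 89: satisfied.
The claimed |C| lies below the Hamming bound.


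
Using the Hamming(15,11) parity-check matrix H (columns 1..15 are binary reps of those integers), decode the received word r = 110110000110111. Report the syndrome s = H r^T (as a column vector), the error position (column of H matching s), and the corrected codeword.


s = (1, 1, 1, 1)^T, error position = 15, corrected codeword c = 110110000110110

Compute s = H r^T mod 2 one row at a time:
  s_1 = 0 + 0 + 1 + 1 + 0 + 1 + 1 + 1 = 5 ≡ 1 (mod 2).
  s_2 = 1 + 1 + 0 + 0 + 0 + 1 + 1 + 1 = 5 ≡ 1 (mod 2).
  s_3 = 1 + 0 + 0 + 0 + 1 + 1 + 1 + 1 = 5 ≡ 1 (mod 2).
  s_4 = 1 + 0 + 1 + 0 + 0 + 1 + 1 + 1 = 5 ≡ 1 (mod 2).
s = (1, 1, 1, 1)^T — this equals column 15 of H (binary 1111), so error is at position 15.
Correct: flip bit 15 of r = 110110000110111 to get c = 110110000110110.


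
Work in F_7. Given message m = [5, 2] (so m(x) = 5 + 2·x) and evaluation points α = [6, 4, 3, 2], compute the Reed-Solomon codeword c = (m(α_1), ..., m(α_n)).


c = [3, 6, 4, 2]

Message polynomial: m(x) = 5 + 2·x (mod 7).
For each evaluation point α_i, compute m(α_i) mod 7:
  α_1 = 6: Horner steps 2 → 3, so m(6) = 3.
  α_2 = 4: Horner steps 2 → 6, so m(4) = 6.
  α_3 = 3: Horner steps 2 → 4, so m(3) = 4.
  α_4 = 2: Horner steps 2 → 2, so m(2) = 2.
Codeword c = [3, 6, 4, 2] ∈ F_7^4.


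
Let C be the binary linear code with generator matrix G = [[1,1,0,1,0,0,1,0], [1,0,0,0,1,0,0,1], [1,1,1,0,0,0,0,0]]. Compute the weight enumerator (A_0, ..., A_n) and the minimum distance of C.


Weight distribution: A_0 = 1, A_3 = 3, A_4 = 2, A_5 = 1, A_6 = 1. Minimum distance d = 3.

Enumerate all 2^3 = 8 messages m ∈ F_2^3.
For each, compute codeword c = mG in F_2^8, then tally its weight.
  m = 000 → c = 00000000, weight = 0.
  m = 100 → c = 11010010, weight = 4.
  m = 010 → c = 10001001, weight = 3.
  m = 110 → c = 01011011, weight = 5.
  m = 001 → c = 11100000, weight = 3.
  m = 101 → c = 00110010, weight = 3.
  m = 011 → c = 01101001, weight = 4.
  m = 111 → c = 10111011, weight = 6.
Tally weights:
  weight 0: 1 codewords.
  weight 3: 3 codewords.
  weight 4: 2 codewords.
  weight 5: 1 codewords.
  weight 6: 1 codewords.
Minimum distance d = smallest w > 0 with A_w > 0 = 3.
Sanity: Σ A_w = 8 = 2^3 = 8 ✓.


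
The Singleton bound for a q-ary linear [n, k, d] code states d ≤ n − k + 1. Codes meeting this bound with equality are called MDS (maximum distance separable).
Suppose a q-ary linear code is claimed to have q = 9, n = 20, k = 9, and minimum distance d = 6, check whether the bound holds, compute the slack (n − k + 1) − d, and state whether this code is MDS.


Singleton RHS = n − k + 1 = 12, slack = 6, bound satisfied, not MDS.

Singleton bound: d ≤ n − k + 1.
Here n = 20, k = 9, so n − k + 1 = 12.
Given d = 6, check d ≤ 12: YES.
Slack = (n − k + 1) − d = 6.
The code is NOT MDS (slack = 6 > 0).
Description: the claimed parameters are [20, 9, 6]_9; such a code would be non-MDS.


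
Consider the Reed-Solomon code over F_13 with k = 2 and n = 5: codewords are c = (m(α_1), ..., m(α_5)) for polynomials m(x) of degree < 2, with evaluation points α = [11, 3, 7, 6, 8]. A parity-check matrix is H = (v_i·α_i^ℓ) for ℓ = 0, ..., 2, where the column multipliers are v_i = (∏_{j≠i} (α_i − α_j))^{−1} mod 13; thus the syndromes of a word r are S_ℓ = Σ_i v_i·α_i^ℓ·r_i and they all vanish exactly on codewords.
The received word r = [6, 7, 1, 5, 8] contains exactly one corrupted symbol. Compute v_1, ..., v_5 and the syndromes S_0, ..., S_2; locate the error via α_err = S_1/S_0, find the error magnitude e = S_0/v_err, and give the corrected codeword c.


S = (9, 11, 12), error at position 3, error magnitude e = 1, c = [6, 7, 0, 5, 8].

Step 1: column multipliers v_i = (∏_{j≠i}(α_i − α_j))^{−1} mod 13.
  i = 1 (α = 11): (11−3)(11−7)(11−6)(11−8) = 8·4·5·3 = 480 ≡ 12, so v_1 = 12^{−1} = 12 (mod 13).
  i = 2 (α = 3): (3−11)(3−7)(3−6)(3−8) = (−8)·(−4)·(−3)·(−5) = 480 ≡ 12, so v_2 = 12^{−1} = 12 (mod 13).
  i = 3 (α = 7): (7−11)(7−3)(7−6)(7−8) = (−4)·4·1·(−1) = 16 ≡ 3, so v_3 = 3^{−1} = 9 (mod 13).
  i = 4 (α = 6): (6−11)(6−3)(6−7)(6−8) = (−5)·3·(−1)·(−2) = −30 ≡ 9, so v_4 = 9^{−1} = 3 (mod 13).
  i = 5 (α = 8): (8−11)(8−3)(8−7)(8−6) = (−3)·5·1·2 = −30 ≡ 9, so v_5 = 9^{−1} = 3 (mod 13).
  v = [12, 12, 9, 3, 3].
Step 2: syndromes of r = [6, 7, 1, 5, 8] (all sums mod 13).
  S_0 = Σ v_i r_i = 12·6 + 12·7 + 9·1 + 3·5 + 3·8 = 204 ≡ 9.
  S_1 = Σ v_i α_i r_i = 12·11·6 + 12·3·7 + 9·7·1 + 3·6·5 + 3·8·8 = 1389 ≡ 11.
  α_i^2 mod 13 = [4, 9, 10, 10, 12].
  S_2 = Σ v_i α_i^2 r_i = 12·4·6 + 12·9·7 + 9·10·1 + 3·10·5 + 3·12·8 = 1572 ≡ 12.
  S = (9, 11, 12) ≠ 0, so r is not a codeword (an error is present).
Step 3: locate the error. For a single error e at position i, S_ℓ = v_i·e·α_i^ℓ, so α_err = S_1/S_0.
  S_0^{−1} = 9^{−1} = 3 (mod 13), so α_err = 11·3 = 33 ≡ 7 = α_3. Error position i = 3.
  Consistency check: S_2/S_1 = 12·6 = 72 ≡ 7 = α_err ✓ (single-error assumption holds).
Step 4: error magnitude e = S_0/v_3 = S_0·∏_{j≠3}(α_3 − α_j) = 9·3 = 27 ≡ 1 (mod 13).
Step 5: correct position 3: c_3 = r_3 − e = 1 − 1 ≡ 0 (mod 13). Hence c = [6, 7, 0, 5, 8].
  Check: interpolating c through the α_i gives m(x) = 9 + 8·x (degree < 2) with m(α_i) = c_i for every i, so c is indeed a codeword.


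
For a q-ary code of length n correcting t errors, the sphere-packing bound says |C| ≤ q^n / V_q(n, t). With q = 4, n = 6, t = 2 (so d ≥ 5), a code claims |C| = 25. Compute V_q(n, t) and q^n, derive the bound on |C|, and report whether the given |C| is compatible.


V_q(n, t) = 154, q^n = 4096, Hamming bound = 26, |C| = 25 ≤ bound (satisfied).

Step 1: Compute V_q(n, t) = Σ_{j=0}^2 C(n, j) (q−1)^j.
  j = 0: C(6,0)·(3)^0 = 1·1 = 1.
  j = 1: C(6,1)·(3)^1 = 6·3 = 18.
  j = 2: C(6,2)·(3)^2 = 15·9 = 135.
  V_q(n, t) = 1 + 18 + 135 = 154.
Step 2: q^n = 4^6 = 4096.
Step 3: Hamming bound ⌊q^n / V_q(n,t)⌋ = ⌊4096/154⌋ = 26.
Step 4: Compare |C| = 25 to 26: satisfied.
The claimed |C| lies below the Hamming bound.


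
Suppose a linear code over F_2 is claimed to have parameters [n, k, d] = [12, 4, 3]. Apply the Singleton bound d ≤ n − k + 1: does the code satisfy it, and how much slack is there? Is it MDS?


Singleton RHS = n − k + 1 = 9, slack = 6, bound satisfied, not MDS.

Singleton bound: d ≤ n − k + 1.
Here n = 12, k = 4, so n − k + 1 = 9.
Given d = 3, check d ≤ 9: YES.
Slack = (n − k + 1) − d = 6.
The code is NOT MDS (slack = 6 > 0).
Description: the claimed parameters are [12, 4, 3]_2; such a code would be non-MDS.


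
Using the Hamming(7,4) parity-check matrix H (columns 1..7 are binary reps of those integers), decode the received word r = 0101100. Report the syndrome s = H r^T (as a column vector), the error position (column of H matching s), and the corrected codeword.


s = (0, 1, 1)^T, error position = 3, corrected codeword c = 0111100

Compute s = H r^T mod 2 one row at a time:
  s_1 = 1 + 1 + 0 + 0 = 2 ≡ 0 (mod 2).
  s_2 = 1 + 0 + 0 + 0 = 1 ≡ 1 (mod 2).
  s_3 = 0 + 0 + 1 + 0 = 1 ≡ 1 (mod 2).
s = (0, 1, 1)^T — this equals column 3 of H (binary 011), so error is at position 3.
Correct: flip bit 3 of r = 0101100 to get c = 0111100.


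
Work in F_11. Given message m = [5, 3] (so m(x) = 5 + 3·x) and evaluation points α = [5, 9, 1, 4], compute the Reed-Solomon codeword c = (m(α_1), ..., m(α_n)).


c = [9, 10, 8, 6]

Message polynomial: m(x) = 5 + 3·x (mod 11).
For each evaluation point α_i, compute m(α_i) mod 11:
  α_1 = 5: Horner steps 3 → 9, so m(5) = 9.
  α_2 = 9: Horner steps 3 → 10, so m(9) = 10.
  α_3 = 1: Horner steps 3 → 8, so m(1) = 8.
  α_4 = 4: Horner steps 3 → 6, so m(4) = 6.
Codeword c = [9, 10, 8, 6] ∈ F_11^4.


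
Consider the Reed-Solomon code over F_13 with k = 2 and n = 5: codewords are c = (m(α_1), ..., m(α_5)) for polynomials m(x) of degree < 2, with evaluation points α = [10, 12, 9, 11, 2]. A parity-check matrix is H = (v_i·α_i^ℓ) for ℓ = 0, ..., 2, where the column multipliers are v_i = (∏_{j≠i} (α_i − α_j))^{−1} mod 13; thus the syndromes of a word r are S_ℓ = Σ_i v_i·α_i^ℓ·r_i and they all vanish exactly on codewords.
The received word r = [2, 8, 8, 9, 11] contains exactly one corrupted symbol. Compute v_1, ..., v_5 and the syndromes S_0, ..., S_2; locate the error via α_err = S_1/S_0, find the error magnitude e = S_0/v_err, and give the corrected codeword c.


S = (12, 1, 12), error at position 2, error magnitude e = 5, c = [2, 3, 8, 9, 11].

Step 1: column multipliers v_i = (∏_{j≠i}(α_i − α_j))^{−1} mod 13.
  i = 1 (α = 10): (10−12)(10−9)(10−11)(10−2) = (−2)·1·(−1)·8 = 16 ≡ 3, so v_1 = 3^{−1} = 9 (mod 13).
  i = 2 (α = 12): (12−10)(12−9)(12−11)(12−2) = 2·3·1·10 = 60 ≡ 8, so v_2 = 8^{−1} = 5 (mod 13).
  i = 3 (α = 9): (9−10)(9−12)(9−11)(9−2) = (−1)·(−3)·(−2)·7 = −42 ≡ 10, so v_3 = 10^{−1} = 4 (mod 13).
  i = 4 (α = 11): (11−10)(11−12)(11−9)(11−2) = 1·(−1)·2·9 = −18 ≡ 8, so v_4 = 8^{−1} = 5 (mod 13).
  i = 5 (α = 2): (2−10)(2−12)(2−9)(2−11) = (−8)·(−10)·(−7)·(−9) = 5040 ≡ 9, so v_5 = 9^{−1} = 3 (mod 13).
  v = [9, 5, 4, 5, 3].
Step 2: syndromes of r = [2, 8, 8, 9, 11] (all sums mod 13).
  S_0 = Σ v_i r_i = 9·2 + 5·8 + 4·8 + 5·9 + 3·11 = 168 ≡ 12.
  S_1 = Σ v_i α_i r_i = 9·10·2 + 5·12·8 + 4·9·8 + 5·11·9 + 3·2·11 = 1509 ≡ 1.
  α_i^2 mod 13 = [9, 1, 3, 4, 4].
  S_2 = Σ v_i α_i^2 r_i = 9·9·2 + 5·1·8 + 4·3·8 + 5·4·9 + 3·4·11 = 610 ≡ 12.
  S = (12, 1, 12) ≠ 0, so r is not a codeword (an error is present).
Step 3: locate the error. For a single error e at position i, S_ℓ = v_i·e·α_i^ℓ, so α_err = S_1/S_0.
  S_0^{−1} = 12^{−1} = 12 (mod 13), so α_err = 1·12 = 12 ≡ 12 = α_2. Error position i = 2.
  Consistency check: S_2/S_1 = 12·1 = 12 ≡ 12 = α_err ✓ (single-error assumption holds).
Step 4: error magnitude e = S_0/v_2 = S_0·∏_{j≠2}(α_2 − α_j) = 12·8 = 96 ≡ 5 (mod 13).
Step 5: correct position 2: c_2 = r_2 − e = 8 − 5 ≡ 3 (mod 13). Hence c = [2, 3, 8, 9, 11].
  Check: interpolating c through the α_i gives m(x) = 10 + 7·x (degree < 2) with m(α_i) = c_i for every i, so c is indeed a codeword.


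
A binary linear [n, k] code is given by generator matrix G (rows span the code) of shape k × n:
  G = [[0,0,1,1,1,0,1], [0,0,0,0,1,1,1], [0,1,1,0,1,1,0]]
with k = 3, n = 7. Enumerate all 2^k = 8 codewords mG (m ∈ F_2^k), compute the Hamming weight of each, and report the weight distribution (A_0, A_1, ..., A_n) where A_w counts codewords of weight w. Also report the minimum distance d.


Weight distribution: A_0 = 1, A_3 = 4, A_4 = 3. Minimum distance d = 3.

Enumerate all 2^3 = 8 messages m ∈ F_2^3.
For each, compute codeword c = mG in F_2^7, then tally its weight.
  m = 000 → c = 0000000, weight = 0.
  m = 100 → c = 0011101, weight = 4.
  m = 010 → c = 0000111, weight = 3.
  m = 110 → c = 0011010, weight = 3.
  m = 001 → c = 0110110, weight = 4.
  m = 101 → c = 0101011, weight = 4.
  m = 011 → c = 0110001, weight = 3.
  m = 111 → c = 0101100, weight = 3.
Tally weights:
  weight 0: 1 codewords.
  weight 3: 4 codewords.
  weight 4: 3 codewords.
Minimum distance d = smallest w > 0 with A_w > 0 = 3.
Sanity: Σ A_w = 8 = 2^3 = 8 ✓.


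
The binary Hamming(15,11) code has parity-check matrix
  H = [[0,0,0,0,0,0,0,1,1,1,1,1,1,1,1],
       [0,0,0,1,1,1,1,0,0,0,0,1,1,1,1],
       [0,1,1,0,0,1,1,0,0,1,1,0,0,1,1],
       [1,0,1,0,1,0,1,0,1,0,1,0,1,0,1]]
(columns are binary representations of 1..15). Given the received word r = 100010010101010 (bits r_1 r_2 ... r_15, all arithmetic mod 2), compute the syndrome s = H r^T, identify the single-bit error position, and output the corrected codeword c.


s = (0, 1, 0, 0)^T, error position = 4, corrected codeword c = 100110010101010

Compute s = H r^T mod 2 one row at a time:
  s_1 = 1 + 0 + 1 + 0 + 1 + 0 + 1 + 0 = 4 ≡ 0 (mod 2).
  s_2 = 0 + 1 + 0 + 0 + 1 + 0 + 1 + 0 = 3 ≡ 1 (mod 2).
  s_3 = 0 + 0 + 0 + 0 + 1 + 0 + 1 + 0 = 2 ≡ 0 (mod 2).
  s_4 = 1 + 0 + 1 + 0 + 0 + 0 + 0 + 0 = 2 ≡ 0 (mod 2).
s = (0, 1, 0, 0)^T — this equals column 4 of H (binary 0100), so error is at position 4.
Correct: flip bit 4 of r = 100010010101010 to get c = 100110010101010.


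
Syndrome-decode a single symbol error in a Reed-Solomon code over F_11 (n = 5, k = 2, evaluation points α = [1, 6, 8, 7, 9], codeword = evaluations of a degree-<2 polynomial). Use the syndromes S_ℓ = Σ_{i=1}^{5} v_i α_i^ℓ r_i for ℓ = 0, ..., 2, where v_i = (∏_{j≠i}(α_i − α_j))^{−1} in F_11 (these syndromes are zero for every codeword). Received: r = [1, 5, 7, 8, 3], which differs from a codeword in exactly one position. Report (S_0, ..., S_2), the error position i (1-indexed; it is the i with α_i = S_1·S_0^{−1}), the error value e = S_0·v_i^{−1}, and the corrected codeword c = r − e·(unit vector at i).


S = (5, 7, 1), error at position 3, error magnitude e = 7, c = [1, 5, 0, 8, 3].

Step 1: column multipliers v_i = (∏_{j≠i}(α_i − α_j))^{−1} mod 11.
  i = 1 (α = 1): (1−6)(1−8)(1−7)(1−9) = (−5)·(−7)·(−6)·(−8) = 1680 ≡ 8, so v_1 = 8^{−1} = 7 (mod 11).
  i = 2 (α = 6): (6−1)(6−8)(6−7)(6−9) = 5·(−2)·(−1)·(−3) = −30 ≡ 3, so v_2 = 3^{−1} = 4 (mod 11).
  i = 3 (α = 8): (8−1)(8−6)(8−7)(8−9) = 7·2·1·(−1) = −14 ≡ 8, so v_3 = 8^{−1} = 7 (mod 11).
  i = 4 (α = 7): (7−1)(7−6)(7−8)(7−9) = 6·1·(−1)·(−2) = 12 ≡ 1, so v_4 = 1^{−1} = 1 (mod 11).
  i = 5 (α = 9): (9−1)(9−6)(9−8)(9−7) = 8·3·1·2 = 48 ≡ 4, so v_5 = 4^{−1} = 3 (mod 11).
  v = [7, 4, 7, 1, 3].
Step 2: syndromes of r = [1, 5, 7, 8, 3] (all sums mod 11).
  S_0 = Σ v_i r_i = 7·1 + 4·5 + 7·7 + 1·8 + 3·3 = 93 ≡ 5.
  S_1 = Σ v_i α_i r_i = 7·1·1 + 4·6·5 + 7·8·7 + 1·7·8 + 3·9·3 = 656 ≡ 7.
  α_i^2 mod 11 = [1, 3, 9, 5, 4].
  S_2 = Σ v_i α_i^2 r_i = 7·1·1 + 4·3·5 + 7·9·7 + 1·5·8 + 3·4·3 = 584 ≡ 1.
  S = (5, 7, 1) ≠ 0, so r is not a codeword (an error is present).
Step 3: locate the error. For a single error e at position i, S_ℓ = v_i·e·α_i^ℓ, so α_err = S_1/S_0.
  S_0^{−1} = 5^{−1} = 9 (mod 11), so α_err = 7·9 = 63 ≡ 8 = α_3. Error position i = 3.
  Consistency check: S_2/S_1 = 1·8 = 8 ≡ 8 = α_err ✓ (single-error assumption holds).
Step 4: error magnitude e = S_0/v_3 = S_0·∏_{j≠3}(α_3 − α_j) = 5·8 = 40 ≡ 7 (mod 11).
Step 5: correct position 3: c_3 = r_3 − e = 7 − 7 ≡ 0 (mod 11). Hence c = [1, 5, 0, 8, 3].
  Check: interpolating c through the α_i gives m(x) = 9 + 3·x (degree < 2) with m(α_i) = c_i for every i, so c is indeed a codeword.


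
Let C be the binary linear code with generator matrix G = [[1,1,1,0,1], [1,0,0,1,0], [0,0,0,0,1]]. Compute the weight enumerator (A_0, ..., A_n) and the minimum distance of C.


Weight distribution: A_0 = 1, A_1 = 1, A_2 = 1, A_3 = 3, A_4 = 2. Minimum distance d = 1.

Enumerate all 2^3 = 8 messages m ∈ F_2^3.
For each, compute codeword c = mG in F_2^5, then tally its weight.
  m = 000 → c = 00000, weight = 0.
  m = 100 → c = 11101, weight = 4.
  m = 010 → c = 10010, weight = 2.
  m = 110 → c = 01111, weight = 4.
  m = 001 → c = 00001, weight = 1.
  m = 101 → c = 11100, weight = 3.
  m = 011 → c = 10011, weight = 3.
  m = 111 → c = 01110, weight = 3.
Tally weights:
  weight 0: 1 codewords.
  weight 1: 1 codewords.
  weight 2: 1 codewords.
  weight 3: 3 codewords.
  weight 4: 2 codewords.
Minimum distance d = smallest w > 0 with A_w > 0 = 1.
Sanity: Σ A_w = 8 = 2^3 = 8 ✓.


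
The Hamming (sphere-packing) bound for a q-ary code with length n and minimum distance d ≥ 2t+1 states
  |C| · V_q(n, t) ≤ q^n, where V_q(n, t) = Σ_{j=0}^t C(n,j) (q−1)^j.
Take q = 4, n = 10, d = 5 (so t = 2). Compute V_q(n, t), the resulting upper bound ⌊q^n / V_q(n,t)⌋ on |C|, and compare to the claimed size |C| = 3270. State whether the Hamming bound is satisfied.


V_q(n, t) = 436, q^n = 1048576, Hamming bound = 2404, |C| = 3270 > bound (violated).

Step 1: Compute V_q(n, t) = Σ_{j=0}^2 C(n, j) (q−1)^j.
  j = 0: C(10,0)·(3)^0 = 1·1 = 1.
  j = 1: C(10,1)·(3)^1 = 10·3 = 30.
  j = 2: C(10,2)·(3)^2 = 45·9 = 405.
  V_q(n, t) = 1 + 30 + 405 = 436.
Step 2: q^n = 4^10 = 1048576.
Step 3: Hamming bound ⌊q^n / V_q(n,t)⌋ = ⌊1048576/436⌋ = 2404.
Step 4: Compare |C| = 3270 to 2404: violated.
The claimed |C| lies above the Hamming bound, so no 4-ary code of length 10 with d ≥ 5 can have 3270 codewords.


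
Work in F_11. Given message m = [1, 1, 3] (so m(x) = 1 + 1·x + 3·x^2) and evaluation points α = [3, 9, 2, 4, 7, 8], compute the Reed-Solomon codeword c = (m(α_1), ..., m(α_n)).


c = [9, 0, 4, 9, 1, 3]

Message polynomial: m(x) = 1 + 1·x + 3·x^2 (mod 11).
For each evaluation point α_i, compute m(α_i) mod 11:
  α_1 = 3: Horner steps 3 → 10 → 9, so m(3) = 9.
  α_2 = 9: Horner steps 3 → 6 → 0, so m(9) = 0.
  α_3 = 2: Horner steps 3 → 7 → 4, so m(2) = 4.
  α_4 = 4: Horner steps 3 → 2 → 9, so m(4) = 9.
  α_5 = 7: Horner steps 3 → 0 → 1, so m(7) = 1.
  α_6 = 8: Horner steps 3 → 3 → 3, so m(8) = 3.
Codeword c = [9, 0, 4, 9, 1, 3] ∈ F_11^6.


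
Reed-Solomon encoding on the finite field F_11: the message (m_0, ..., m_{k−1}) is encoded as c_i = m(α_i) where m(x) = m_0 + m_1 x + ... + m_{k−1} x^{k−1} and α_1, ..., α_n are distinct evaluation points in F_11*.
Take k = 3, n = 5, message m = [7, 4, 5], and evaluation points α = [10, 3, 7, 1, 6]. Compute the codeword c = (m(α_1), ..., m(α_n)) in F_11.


c = [8, 9, 5, 5, 2]

Message polynomial: m(x) = 7 + 4·x + 5·x^2 (mod 11).
For each evaluation point α_i, compute m(α_i) mod 11:
  α_1 = 10: Horner steps 5 → 10 → 8, so m(10) = 8.
  α_2 = 3: Horner steps 5 → 8 → 9, so m(3) = 9.
  α_3 = 7: Horner steps 5 → 6 → 5, so m(7) = 5.
  α_4 = 1: Horner steps 5 → 9 → 5, so m(1) = 5.
  α_5 = 6: Horner steps 5 → 1 → 2, so m(6) = 2.
Codeword c = [8, 9, 5, 5, 2] ∈ F_11^5.


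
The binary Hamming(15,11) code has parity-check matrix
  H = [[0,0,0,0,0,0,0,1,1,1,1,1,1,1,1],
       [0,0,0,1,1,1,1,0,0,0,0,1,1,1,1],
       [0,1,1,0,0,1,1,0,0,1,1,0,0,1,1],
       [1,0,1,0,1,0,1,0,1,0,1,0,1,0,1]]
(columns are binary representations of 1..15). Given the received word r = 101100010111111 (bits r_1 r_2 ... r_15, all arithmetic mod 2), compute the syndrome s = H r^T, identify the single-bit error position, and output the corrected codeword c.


s = (1, 1, 1, 1)^T, error position = 15, corrected codeword c = 101100010111110

Compute s = H r^T mod 2 one row at a time:
  s_1 = 1 + 0 + 1 + 1 + 1 + 1 + 1 + 1 = 7 ≡ 1 (mod 2).
  s_2 = 1 + 0 + 0 + 0 + 1 + 1 + 1 + 1 = 5 ≡ 1 (mod 2).
  s_3 = 0 + 1 + 0 + 0 + 1 + 1 + 1 + 1 = 5 ≡ 1 (mod 2).
  s_4 = 1 + 1 + 0 + 0 + 0 + 1 + 1 + 1 = 5 ≡ 1 (mod 2).
s = (1, 1, 1, 1)^T — this equals column 15 of H (binary 1111), so error is at position 15.
Correct: flip bit 15 of r = 101100010111111 to get c = 101100010111110.


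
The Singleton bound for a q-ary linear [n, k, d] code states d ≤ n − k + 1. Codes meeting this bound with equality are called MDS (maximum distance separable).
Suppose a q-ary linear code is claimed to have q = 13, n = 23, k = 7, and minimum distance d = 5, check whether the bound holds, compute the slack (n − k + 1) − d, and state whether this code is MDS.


Singleton RHS = n − k + 1 = 17, slack = 12, bound satisfied, not MDS.

Singleton bound: d ≤ n − k + 1.
Here n = 23, k = 7, so n − k + 1 = 17.
Given d = 5, check d ≤ 17: YES.
Slack = (n − k + 1) − d = 12.
The code is NOT MDS (slack = 12 > 0).
Description: the claimed parameters are [23, 7, 5]_13; such a code would be non-MDS.


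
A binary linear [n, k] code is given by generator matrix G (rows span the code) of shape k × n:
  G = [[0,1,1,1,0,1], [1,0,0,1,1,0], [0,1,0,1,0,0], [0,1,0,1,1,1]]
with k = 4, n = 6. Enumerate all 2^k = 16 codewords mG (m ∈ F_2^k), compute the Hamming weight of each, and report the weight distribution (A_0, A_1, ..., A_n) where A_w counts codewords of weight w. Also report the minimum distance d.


Weight distribution: A_0 = 1, A_2 = 4, A_3 = 6, A_4 = 3, A_5 = 2. Minimum distance d = 2.

Enumerate all 2^4 = 16 messages m ∈ F_2^4.
For each, compute codeword c = mG in F_2^6, then tally its weight.
  m = 0000 → c = 000000, weight = 0.
  m = 1000 → c = 011101, weight = 4.
  m = 0100 → c = 100110, weight = 3.
  m = 1100 → c = 111011, weight = 5.
  m = 0010 → c = 010100, weight = 2.
  m = 1010 → c = 001001, weight = 2.
  m = 0110 → c = 110010, weight = 3.
  m = 1110 → c = 101111, weight = 5.
  m = 0001 → c = 010111, weight = 4.
  m = 1001 → c = 001010, weight = 2.
  m = 0101 → c = 110001, weight = 3.
  m = 1101 → c = 101100, weight = 3.
  m = 0011 → c = 000011, weight = 2.
  m = 1011 → c = 011110, weight = 4.
  m = 0111 → c = 100101, weight = 3.
  m = 1111 → c = 111000, weight = 3.
Tally weights:
  weight 0: 1 codewords.
  weight 2: 4 codewords.
  weight 3: 6 codewords.
  weight 4: 3 codewords.
  weight 5: 2 codewords.
Minimum distance d = smallest w > 0 with A_w > 0 = 2.
Sanity: Σ A_w = 16 = 2^4 = 16 ✓.


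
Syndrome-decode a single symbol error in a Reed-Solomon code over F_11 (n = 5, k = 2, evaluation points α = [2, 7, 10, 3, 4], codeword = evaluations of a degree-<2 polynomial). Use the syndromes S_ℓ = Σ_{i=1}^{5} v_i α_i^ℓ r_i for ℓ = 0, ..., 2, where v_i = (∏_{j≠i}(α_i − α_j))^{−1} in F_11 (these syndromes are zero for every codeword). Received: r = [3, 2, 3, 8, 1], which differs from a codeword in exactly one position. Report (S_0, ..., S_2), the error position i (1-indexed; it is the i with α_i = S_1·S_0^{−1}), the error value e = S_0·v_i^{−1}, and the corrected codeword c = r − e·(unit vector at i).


S = (7, 3, 6), error at position 1, error magnitude e = 10, c = [4, 2, 3, 8, 1].

Step 1: column multipliers v_i = (∏_{j≠i}(α_i − α_j))^{−1} mod 11.
  i = 1 (α = 2): (2−7)(2−10)(2−3)(2−4) = (−5)·(−8)·(−1)·(−2) = 80 ≡ 3, so v_1 = 3^{−1} = 4 (mod 11).
  i = 2 (α = 7): (7−2)(7−10)(7−3)(7−4) = 5·(−3)·4·3 = −180 ≡ 7, so v_2 = 7^{−1} = 8 (mod 11).
  i = 3 (α = 10): (10−2)(10−7)(10−3)(10−4) = 8·3·7·6 = 1008 ≡ 7, so v_3 = 7^{−1} = 8 (mod 11).
  i = 4 (α = 3): (3−2)(3−7)(3−10)(3−4) = 1·(−4)·(−7)·(−1) = −28 ≡ 5, so v_4 = 5^{−1} = 9 (mod 11).
  i = 5 (α = 4): (4−2)(4−7)(4−10)(4−3) = 2·(−3)·(−6)·1 = 36 ≡ 3, so v_5 = 3^{−1} = 4 (mod 11).
  v = [4, 8, 8, 9, 4].
Step 2: syndromes of r = [3, 2, 3, 8, 1] (all sums mod 11).
  S_0 = Σ v_i r_i = 4·3 + 8·2 + 8·3 + 9·8 + 4·1 = 128 ≡ 7.
  S_1 = Σ v_i α_i r_i = 4·2·3 + 8·7·2 + 8·10·3 + 9·3·8 + 4·4·1 = 608 ≡ 3.
  α_i^2 mod 11 = [4, 5, 1, 9, 5].
  S_2 = Σ v_i α_i^2 r_i = 4·4·3 + 8·5·2 + 8·1·3 + 9·9·8 + 4·5·1 = 820 ≡ 6.
  S = (7, 3, 6) ≠ 0, so r is not a codeword (an error is present).
Step 3: locate the error. For a single error e at position i, S_ℓ = v_i·e·α_i^ℓ, so α_err = S_1/S_0.
  S_0^{−1} = 7^{−1} = 8 (mod 11), so α_err = 3·8 = 24 ≡ 2 = α_1. Error position i = 1.
  Consistency check: S_2/S_1 = 6·4 = 24 ≡ 2 = α_err ✓ (single-error assumption holds).
Step 4: error magnitude e = S_0/v_1 = S_0·∏_{j≠1}(α_1 − α_j) = 7·3 = 21 ≡ 10 (mod 11).
Step 5: correct position 1: c_1 = r_1 − e = 3 − 10 ≡ 4 (mod 11). Hence c = [4, 2, 3, 8, 1].
  Check: interpolating c through the α_i gives m(x) = 7 + 4·x (degree < 2) with m(α_i) = c_i for every i, so c is indeed a codeword.


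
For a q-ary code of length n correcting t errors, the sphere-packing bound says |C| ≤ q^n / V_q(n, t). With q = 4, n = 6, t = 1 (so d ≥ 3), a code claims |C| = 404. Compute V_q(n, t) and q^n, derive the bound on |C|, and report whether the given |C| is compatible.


V_q(n, t) = 19, q^n = 4096, Hamming bound = 215, |C| = 404 > bound (violated).

Step 1: Compute V_q(n, t) = Σ_{j=0}^1 C(n, j) (q−1)^j.
  j = 0: C(6,0)·(3)^0 = 1·1 = 1.
  j = 1: C(6,1)·(3)^1 = 6·3 = 18.
  V_q(n, t) = 1 + 18 = 19.
Step 2: q^n = 4^6 = 4096.
Step 3: Hamming bound ⌊q^n / V_q(n,t)⌋ = ⌊4096/19⌋ = 215.
Step 4: Compare |C| = 404 to 215: violated.
The claimed |C| lies above the Hamming bound, so no 4-ary code of length 6 with d ≥ 3 can have 404 codewords.


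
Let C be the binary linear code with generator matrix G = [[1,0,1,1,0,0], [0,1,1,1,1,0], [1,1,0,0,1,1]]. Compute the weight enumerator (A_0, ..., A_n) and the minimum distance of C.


Weight distribution: A_0 = 1, A_1 = 1, A_3 = 2, A_4 = 3, A_5 = 1. Minimum distance d = 1.

Enumerate all 2^3 = 8 messages m ∈ F_2^3.
For each, compute codeword c = mG in F_2^6, then tally its weight.
  m = 000 → c = 000000, weight = 0.
  m = 100 → c = 101100, weight = 3.
  m = 010 → c = 011110, weight = 4.
  m = 110 → c = 110010, weight = 3.
  m = 001 → c = 110011, weight = 4.
  m = 101 → c = 011111, weight = 5.
  m = 011 → c = 101101, weight = 4.
  m = 111 → c = 000001, weight = 1.
Tally weights:
  weight 0: 1 codewords.
  weight 1: 1 codewords.
  weight 3: 2 codewords.
  weight 4: 3 codewords.
  weight 5: 1 codewords.
Minimum distance d = smallest w > 0 with A_w > 0 = 1.
Sanity: Σ A_w = 8 = 2^3 = 8 ✓.


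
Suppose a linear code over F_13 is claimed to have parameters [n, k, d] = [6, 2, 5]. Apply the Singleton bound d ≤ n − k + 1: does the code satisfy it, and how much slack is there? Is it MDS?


Singleton RHS = n − k + 1 = 5, slack = 0, bound satisfied, MDS.

Singleton bound: d ≤ n − k + 1.
Here n = 6, k = 2, so n − k + 1 = 5.
Given d = 5, check d ≤ 5: YES.
Slack = (n − k + 1) − d = 0.
The code is MDS (slack = 0).
Description: the claimed parameters are [6, 2, 5]_13; such a code would be MDS (meets Singleton bound).


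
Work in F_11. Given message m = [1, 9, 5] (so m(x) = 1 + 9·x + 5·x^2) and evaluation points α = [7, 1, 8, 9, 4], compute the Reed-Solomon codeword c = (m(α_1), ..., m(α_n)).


c = [1, 4, 8, 3, 7]

Message polynomial: m(x) = 1 + 9·x + 5·x^2 (mod 11).
For each evaluation point α_i, compute m(α_i) mod 11:
  α_1 = 7: Horner steps 5 → 0 → 1, so m(7) = 1.
  α_2 = 1: Horner steps 5 → 3 → 4, so m(1) = 4.
  α_3 = 8: Horner steps 5 → 5 → 8, so m(8) = 8.
  α_4 = 9: Horner steps 5 → 10 → 3, so m(9) = 3.
  α_5 = 4: Horner steps 5 → 7 → 7, so m(4) = 7.
Codeword c = [1, 4, 8, 3, 7] ∈ F_11^5.


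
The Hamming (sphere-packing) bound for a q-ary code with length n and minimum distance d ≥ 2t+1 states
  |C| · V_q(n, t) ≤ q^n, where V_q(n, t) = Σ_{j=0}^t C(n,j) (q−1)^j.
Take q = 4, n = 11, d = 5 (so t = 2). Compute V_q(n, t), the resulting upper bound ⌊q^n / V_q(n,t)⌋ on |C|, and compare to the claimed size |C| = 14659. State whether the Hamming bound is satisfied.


V_q(n, t) = 529, q^n = 4194304, Hamming bound = 7928, |C| = 14659 > bound (violated).

Step 1: Compute V_q(n, t) = Σ_{j=0}^2 C(n, j) (q−1)^j.
  j = 0: C(11,0)·(3)^0 = 1·1 = 1.
  j = 1: C(11,1)·(3)^1 = 11·3 = 33.
  j = 2: C(11,2)·(3)^2 = 55·9 = 495.
  V_q(n, t) = 1 + 33 + 495 = 529.
Step 2: q^n = 4^11 = 4194304.
Step 3: Hamming bound ⌊q^n / V_q(n,t)⌋ = ⌊4194304/529⌋ = 7928.
Step 4: Compare |C| = 14659 to 7928: violated.
The claimed |C| lies above the Hamming bound, so no 4-ary code of length 11 with d ≥ 5 can have 14659 codewords.


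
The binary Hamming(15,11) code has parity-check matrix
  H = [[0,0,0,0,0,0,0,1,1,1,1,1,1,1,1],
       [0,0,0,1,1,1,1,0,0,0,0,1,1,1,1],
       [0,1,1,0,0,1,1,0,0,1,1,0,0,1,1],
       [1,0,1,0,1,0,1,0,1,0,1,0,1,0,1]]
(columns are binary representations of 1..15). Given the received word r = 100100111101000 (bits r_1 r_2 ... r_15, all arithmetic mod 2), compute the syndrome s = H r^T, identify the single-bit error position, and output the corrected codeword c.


s = (0, 1, 0, 1)^T, error position = 5, corrected codeword c = 100110111101000

Compute s = H r^T mod 2 one row at a time:
  s_1 = 1 + 1 + 1 + 0 + 1 + 0 + 0 + 0 = 4 ≡ 0 (mod 2).
  s_2 = 1 + 0 + 0 + 1 + 1 + 0 + 0 + 0 = 3 ≡ 1 (mod 2).
  s_3 = 0 + 0 + 0 + 1 + 1 + 0 + 0 + 0 = 2 ≡ 0 (mod 2).
  s_4 = 1 + 0 + 0 + 1 + 1 + 0 + 0 + 0 = 3 ≡ 1 (mod 2).
s = (0, 1, 0, 1)^T — this equals column 5 of H (binary 0101), so error is at position 5.
Correct: flip bit 5 of r = 100100111101000 to get c = 100110111101000.
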